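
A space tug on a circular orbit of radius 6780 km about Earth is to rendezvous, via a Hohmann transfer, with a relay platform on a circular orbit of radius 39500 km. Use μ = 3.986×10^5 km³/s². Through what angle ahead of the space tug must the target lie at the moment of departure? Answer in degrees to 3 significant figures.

Semi-major axis of the transfer orbit: a_t = (6780 + 39500)/2 = 23140 km.
The half-period of the transfer ellipse is t = π√(a_t³/μ) = 17515.6 s.
Target angular speed ω₂ = √(μ/r₂³) = 8.04217×10^-5 rad/s.
Angle swept by the target during transfer: ω₂·t = 1.4086 rad = 80.71°.
The space tug traverses 180° on the transfer ellipse, so the target must lead by 180° − 80.71° = 99.3°.

φ = 99.3°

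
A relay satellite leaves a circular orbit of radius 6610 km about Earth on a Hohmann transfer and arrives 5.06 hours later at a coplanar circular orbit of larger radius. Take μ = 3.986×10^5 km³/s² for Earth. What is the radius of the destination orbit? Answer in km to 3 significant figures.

r₂ = 40900 km

Transfer time t = 5.06 hours = 18216 s, and t = π√(a_t³/μ).
So a_t = (μ t²/π²)^(1/3) = (3.986×10^5 × (18216)² / π²)^(1/3) = 23753 km.
Since a_t = (r₁ + r₂)/2, r₂ = 2a_t − r₁ = 2×23753 − 6610 = 40896 km.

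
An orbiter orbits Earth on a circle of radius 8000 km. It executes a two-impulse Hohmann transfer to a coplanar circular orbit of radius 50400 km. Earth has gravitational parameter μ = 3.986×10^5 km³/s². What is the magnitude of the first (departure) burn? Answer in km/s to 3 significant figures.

Semi-major axis of the transfer orbit: a_t = (8000 + 50400)/2 = 29200 km.
On the circular orbit at r = 8000 km, v_c = √(μ/r) = 7.059 km/s.
Transfer-orbit speed at the same r (vis-viva, a = a_t): v_t = √[μ(2/r − 1/a_t)] = 9.274 km/s.
Δv₁ = |v_t − v_c| = |9.274 − 7.059| = 2.215 km/s.

Δv₁ = 2.21 km/s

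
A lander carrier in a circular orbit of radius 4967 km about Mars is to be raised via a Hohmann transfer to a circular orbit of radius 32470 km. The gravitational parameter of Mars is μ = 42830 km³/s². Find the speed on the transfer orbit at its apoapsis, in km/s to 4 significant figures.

The Hohmann ellipse has a_t = (r₁ + r₂)/2 = 18718.5 km.
At apoapsis, r = 32470 km.
Applying v² = μ(2/r − 1/a_t): v = 0.5916 km/s.

v = 0.5916 km/s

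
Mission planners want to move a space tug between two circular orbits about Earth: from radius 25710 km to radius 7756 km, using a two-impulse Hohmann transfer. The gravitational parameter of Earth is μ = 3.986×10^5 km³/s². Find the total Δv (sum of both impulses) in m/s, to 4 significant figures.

Δv = 2974 m/s

The Hohmann ellipse has a_t = (r₁ + r₂)/2 = 16733 km.
At r₁ the circular-orbit speed is v₁ = √(μ/r₁) = 3.9375 km/s.
Transfer-orbit speed at r₁ (vis-viva equation): v_a = √[μ(2/r₁ − 1/a_t)] = 2.6807 km/s.
First burn Δv₁ = |v_a − v₁| = 1.257 km/s.
Circular speed at r₂: v₂ = √(μ/r₂) = 7.169 km/s.
Transfer-orbit speed at r₂: v_p = √[μ(2/r₂ − 1/a_t)] = 8.886 km/s.
Second burn Δv₂ = |v₂ − v_p| = 1.717 km/s.
Δv = Δv₁ + Δv₂ = 1.257 + 1.717 = 2.974 km/s.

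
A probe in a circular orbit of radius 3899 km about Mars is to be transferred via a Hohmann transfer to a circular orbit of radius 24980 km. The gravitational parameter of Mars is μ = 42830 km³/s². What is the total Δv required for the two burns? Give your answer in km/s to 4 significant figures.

Semi-major axis of the transfer orbit: a_t = (3899 + 24980)/2 = 14439.5 km.
Circular speed at r₁: v₁ = √(μ/r₁) = √(42830/3899) = 3.314 km/s.
On the transfer ellipse at r₁, v² = μ(2/r − 1/a) gives v_p = √[μ(2/r₁ − 1/a_t)] = 4.359 km/s.
First burn Δv₁ = |v_p − v₁| = 1.045 km/s.
At r₂, v₂ = √(μ/r₂) = 1.3094 km/s.
Transfer-orbit speed at r₂: v_a = √[μ(2/r₂ − 1/a_t)] = 0.68042 km/s.
Second burn Δv₂ = |v₂ − v_a| = 0.6290 km/s.
Total Δv = Δv₁ + Δv₂ = 1.674 km/s.

Δv = 1.674 km/s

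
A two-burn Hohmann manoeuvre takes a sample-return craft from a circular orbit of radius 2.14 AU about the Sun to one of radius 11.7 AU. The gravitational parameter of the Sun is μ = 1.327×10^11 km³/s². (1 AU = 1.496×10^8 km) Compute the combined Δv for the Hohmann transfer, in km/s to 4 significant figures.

Δv = 9.979 km/s

In km: r₁ = 2.14 × 1.496×10^8 = 3.20144×10^8 km; r₂ = 11.7 × 1.496×10^8 = 1.75032×10^9 km.
The Hohmann ellipse has a_t = (r₁ + r₂)/2 = 1.035232×10^9 km.
Circular speed at r₁: v₁ = √(μ/r₁) = √(1.327×10^11/3.20144×10^8) = 20.359 km/s.
Transfer-orbit speed at r₁ (vis-viva equation): v_p = √[μ(2/r₁ − 1/a_t)] = 26.473 km/s.
First burn Δv₁ = |v_p − v₁| = 6.114 km/s.
Circular speed at r₂: v₂ = √(μ/r₂) = 8.707 km/s.
Transfer-orbit speed at r₂: v_a = √[μ(2/r₂ − 1/a_t)] = 4.842 km/s.
Second burn Δv₂ = |v₂ − v_a| = 3.865 km/s.
Δv = Δv₁ + Δv₂ = 6.114 + 3.865 = 9.979 km/s.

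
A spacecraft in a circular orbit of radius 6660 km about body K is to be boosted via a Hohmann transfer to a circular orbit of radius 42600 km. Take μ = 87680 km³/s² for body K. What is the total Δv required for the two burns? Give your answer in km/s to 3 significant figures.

Δv = 1.83 km/s

Transfer-ellipse semi-major axis a_t = (r₁ + r₂)/2 = (6660 + 42600)/2 = 24630 km.
At r₁ the circular-orbit speed is v₁ = √(μ/r₁) = 3.6284 km/s.
On the transfer ellipse at r₁, vis-viva equation gives v_p = √[μ(2/r₁ − 1/a_t)] = 4.7718 km/s.
First burn Δv₁ = |v_p − v₁| = 1.143 km/s.
At r₂, v₂ = √(μ/r₂) = 1.4346 km/s.
Transfer-orbit speed at r₂: v_a = √[μ(2/r₂ − 1/a_t)] = 0.74602 km/s.
Second burn Δv₂ = |v₂ − v_a| = 0.6886 km/s.
Δv = Δv₁ + Δv₂ = 1.143 + 0.6886 = 1.832 km/s.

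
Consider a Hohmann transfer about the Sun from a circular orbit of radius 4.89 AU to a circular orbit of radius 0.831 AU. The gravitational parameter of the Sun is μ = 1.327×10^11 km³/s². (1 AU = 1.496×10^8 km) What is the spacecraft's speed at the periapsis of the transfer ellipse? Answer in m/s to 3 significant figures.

v = 42700 m/s

In km: r₁ = 4.89 × 1.496×10^8 = 7.31544×10^8 km; r₂ = 0.831 × 1.496×10^8 = 1.243176×10^8 km.
Transfer-ellipse semi-major axis a_t = (r₁ + r₂)/2 = (7.31544×10^8 + 1.243176×10^8)/2 = 4.279308×10^8 km.
The periapsis of the transfer ellipse is at r = 1.243176×10^8 km.
From the vis-viva equation, v = √[μ(2/r − 1/a_t)] = 42.72 km/s.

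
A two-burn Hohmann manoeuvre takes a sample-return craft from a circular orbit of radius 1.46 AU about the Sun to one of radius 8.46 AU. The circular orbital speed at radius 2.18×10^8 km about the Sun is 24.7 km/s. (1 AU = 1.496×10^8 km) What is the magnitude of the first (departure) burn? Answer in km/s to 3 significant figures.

Δv₁ = 7.55 km/s

From the circular-orbit relation v² = μ/r at r = 2.18×10^8 km: μ = v²r = (24.7)² × 2.18×10^8 = 1.33000×10^11 km³/s².
In km: r₁ = 1.46 × 1.496×10^8 = 2.18416×10^8 km; r₂ = 8.46 × 1.496×10^8 = 1.265616×10^9 km.
Transfer-ellipse semi-major axis a_t = (r₁ + r₂)/2 = (2.18416×10^8 + 1.265616×10^9)/2 = 7.42016×10^8 km.
On the circular orbit at r = 2.18416×10^8 km, v_c = √(μ/r) = 24.6765 km/s.
Transfer-orbit speed at the same r (vis-viva, a = a_t): v_t = √[μ(2/r − 1/a_t)] = 32.2276 km/s.
Δv₁ = |v_t − v_c| = |32.2276 − 24.6765| = 7.551 km/s.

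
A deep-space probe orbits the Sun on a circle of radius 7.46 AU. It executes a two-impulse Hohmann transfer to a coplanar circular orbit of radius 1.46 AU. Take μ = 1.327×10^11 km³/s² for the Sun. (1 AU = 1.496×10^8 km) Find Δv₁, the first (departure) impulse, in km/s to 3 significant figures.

Δv₁ = 4.67 km/s

In km: r₁ = 7.46 × 1.496×10^8 = 1.116016×10^9 km; r₂ = 1.46 × 1.496×10^8 = 2.18416×10^8 km.
Transfer-ellipse semi-major axis a_t = (r₁ + r₂)/2 = (1.116016×10^9 + 2.18416×10^8)/2 = 6.67216×10^8 km.
On the circular orbit at r = 1.116016×10^9 km, v_c = √(μ/r) = 10.904 km/s.
Vis-viva on the transfer ellipse at r = 1.116016×10^9 km gives v_t = √[μ(2/r − 1/a_t)] = 6.2389 km/s.
Δv₁ = |v_t − v_c| = |6.2389 − 10.904| = 4.665 km/s.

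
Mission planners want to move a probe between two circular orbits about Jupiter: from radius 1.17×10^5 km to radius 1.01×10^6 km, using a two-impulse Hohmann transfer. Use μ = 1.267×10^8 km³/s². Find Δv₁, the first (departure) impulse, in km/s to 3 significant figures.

Semi-major axis of the transfer orbit: a_t = (1.170×10^5 + 1.010×10^6)/2 = 5.635×10^5 km.
Circular speed at r = 1.170×10^5 km: v_c = √(μ/r) = 32.91 km/s.
Transfer-orbit speed at the same r (vis-viva, a = a_t): v_t = √[μ(2/r − 1/a_t)] = 44.06 km/s.
Δv₁ = |v_t − v_c| = |44.06 − 32.91| = 11.15 km/s.

Δv₁ = 11.1 km/s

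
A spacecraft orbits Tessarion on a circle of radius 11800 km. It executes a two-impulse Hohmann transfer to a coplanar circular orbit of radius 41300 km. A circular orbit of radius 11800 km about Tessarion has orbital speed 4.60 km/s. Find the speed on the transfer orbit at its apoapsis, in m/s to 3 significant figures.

From the circular-orbit relation v² = μ/r at r = 11800 km: μ = v²r = (4.60)² × 11800 = 2.49688×10^5 km³/s².
The Hohmann ellipse has a_t = (r₁ + r₂)/2 = 26550 km.
At apoapsis, r = 41300 km.
Applying v² = μ(2/r − 1/a_t): v = 1.639 km/s.

v = 1640 m/s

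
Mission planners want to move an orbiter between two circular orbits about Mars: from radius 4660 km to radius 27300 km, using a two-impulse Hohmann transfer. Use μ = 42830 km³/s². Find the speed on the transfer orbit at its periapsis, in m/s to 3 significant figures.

The Hohmann ellipse has a_t = (r₁ + r₂)/2 = 15980 km.
The periapsis of the transfer ellipse is at r = 4660 km.
Applying v² = μ(2/r − 1/a_t): v = 3.963 km/s.

v = 3960 m/s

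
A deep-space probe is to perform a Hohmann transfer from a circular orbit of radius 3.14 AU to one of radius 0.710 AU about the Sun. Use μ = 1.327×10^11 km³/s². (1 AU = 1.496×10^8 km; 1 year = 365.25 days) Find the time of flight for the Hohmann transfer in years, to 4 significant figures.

In km: r₁ = 3.14 × 1.496×10^8 = 4.69744×10^8 km; r₂ = 0.710 × 1.496×10^8 = 1.06216×10^8 km.
Semi-major axis of the transfer orbit: a_t = (4.69744×10^8 + 1.06216×10^8)/2 = 2.8798×10^8 km.
Transfer time t = π√(a_t³/μ) = π√((2.8798×10^8)³ / 1.327×10^11) = 4.215×10^7 s.
Converting: 4.215×10^7 s ÷ 3.15576×10^7 s/year (365.25 × 86400) = 1.336 years.

t = 1.336 years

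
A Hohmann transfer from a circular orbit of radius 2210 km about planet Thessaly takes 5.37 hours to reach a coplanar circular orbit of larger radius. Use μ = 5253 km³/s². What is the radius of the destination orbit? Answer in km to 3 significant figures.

r₂ = 9460 km

Transfer time t = 5.37 hours = 19332 s, and t = π√(a_t³/μ).
So a_t = (μ t²/π²)^(1/3) = (5253 × (19332)² / π²)^(1/3) = 5837.4 km.
Since a_t = (r₁ + r₂)/2, r₂ = 2a_t − r₁ = 2×5837.4 − 2210 = 9464.8 km.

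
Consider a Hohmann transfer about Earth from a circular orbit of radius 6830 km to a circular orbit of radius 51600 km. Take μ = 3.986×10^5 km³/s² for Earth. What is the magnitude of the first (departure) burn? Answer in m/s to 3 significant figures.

Δv₁ = 2510 m/s

The Hohmann ellipse has a_t = (r₁ + r₂)/2 = 29215 km.
Circular speed at r = 6830 km: v_c = √(μ/r) = 7.63938 km/s.
Vis-viva on the transfer ellipse at r = 6830 km gives v_t = √[μ(2/r − 1/a_t)] = 10.1527 km/s.
Δv₁ = |v_t − v_c| = |10.1527 − 7.63938| = 2.513 km/s.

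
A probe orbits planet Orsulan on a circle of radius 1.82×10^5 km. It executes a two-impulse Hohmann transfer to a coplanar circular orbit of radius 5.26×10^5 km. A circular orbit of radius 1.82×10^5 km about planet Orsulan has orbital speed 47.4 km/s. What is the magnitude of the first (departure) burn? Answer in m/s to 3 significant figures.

From the circular-orbit relation v² = μ/r at r = 1.82×10^5 km: μ = v²r = (47.4)² × 1.82×10^5 = 4.08910×10^8 km³/s².
Semi-major axis of the transfer orbit: a_t = (1.820×10^5 + 5.260×10^5)/2 = 3.540×10^5 km.
On the circular orbit at r = 1.820×10^5 km, v_c = √(μ/r) = 47.40 km/s.
Vis-viva on the transfer ellipse at r = 1.820×10^5 km gives v_t = √[μ(2/r − 1/a_t)] = 57.78 km/s.
Δv₁ = |v_t − v_c| = |57.78 − 47.40| = 10.38 km/s.

Δv₁ = 10400 m/s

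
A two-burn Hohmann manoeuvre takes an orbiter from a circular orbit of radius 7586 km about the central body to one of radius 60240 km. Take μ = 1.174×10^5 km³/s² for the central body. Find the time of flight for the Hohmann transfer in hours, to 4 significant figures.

Transfer-ellipse semi-major axis a_t = (r₁ + r₂)/2 = (7586 + 60240)/2 = 33913 km.
Half the transfer-orbit period gives t = π√(a_t³/μ) = 57260 s.
Converting: 57260 s ÷ 3600 s/hour = 15.91 hours.

t = 15.91 hours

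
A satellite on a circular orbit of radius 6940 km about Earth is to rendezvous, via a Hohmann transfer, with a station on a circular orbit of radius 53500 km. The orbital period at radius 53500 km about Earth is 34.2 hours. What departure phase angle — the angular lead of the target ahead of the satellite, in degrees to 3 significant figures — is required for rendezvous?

From Kepler's third law T² = 4π²r³/μ at r = 53500 km, T = 34.2 hours = 34.2 × 3600 s = 1.2312×10^5 s: μ = 4π²r³/T² = 3.98808×10^5 km³/s².
Semi-major axis of the transfer orbit: a_t = (6940 + 53500)/2 = 30220 km.
Transfer time t = π√(a_t³/μ) = 26134 s.
Target angular speed ω₂ = √(μ/r₂³) = 5.1033×10^-5 rad/s.
Angle swept by the target during transfer: ω₂·t = 1.3337 rad = 76.42°.
Arrival is 180° from departure on the ellipse, so φ = 180° − 76.42° = 104°.

φ = 104°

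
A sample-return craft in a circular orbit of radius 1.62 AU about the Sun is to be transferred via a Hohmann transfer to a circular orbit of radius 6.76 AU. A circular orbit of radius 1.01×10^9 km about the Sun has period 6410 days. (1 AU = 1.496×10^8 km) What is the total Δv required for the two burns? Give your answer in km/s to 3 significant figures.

From Kepler's third law T² = 4π²r³/μ at r = 1.01×10^9 km, T = 6410 days = 6410 × 86400 s = 5.53824×10^8 s: μ = 4π²r³/T² = 1.32611×10^11 km³/s².
In km: r₁ = 1.62 × 1.496×10^8 = 2.42352×10^8 km; r₂ = 6.76 × 1.496×10^8 = 1.011296×10^9 km.
Transfer-ellipse semi-major axis a_t = (r₁ + r₂)/2 = (2.42352×10^8 + 1.011296×10^9)/2 = 6.26824×10^8 km.
Circular speed at r₁: v₁ = √(μ/r₁) = √(1.32611×10^11/2.42352×10^8) = 23.39 km/s.
On the transfer ellipse at r₁, vis-viva gives v_p = √[μ(2/r₁ − 1/a_t)] = 29.71 km/s.
First burn Δv₁ = |v_p − v₁| = 6.320 km/s.
Circular speed at r₂: v₂ = √(μ/r₂) = 11.451 km/s.
Transfer-orbit speed at r₂: v_a = √[μ(2/r₂ − 1/a_t)] = 7.1204 km/s.
Second burn Δv₂ = |v₂ − v_a| = 4.331 km/s.
Δv = Δv₁ + Δv₂ = 6.320 + 4.331 = 10.65 km/s.

Δv = 10.7 km/s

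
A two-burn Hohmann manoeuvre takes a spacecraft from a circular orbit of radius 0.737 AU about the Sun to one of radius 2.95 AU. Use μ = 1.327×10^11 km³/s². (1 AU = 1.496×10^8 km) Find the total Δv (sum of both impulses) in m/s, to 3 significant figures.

In km: r₁ = 0.737 × 1.496×10^8 = 1.102552×10^8 km; r₂ = 2.95 × 1.496×10^8 = 4.4132×10^8 km.
The Hohmann ellipse has a_t = (r₁ + r₂)/2 = 2.757876×10^8 km.
At r₁ the circular-orbit speed is v₁ = √(μ/r₁) = 34.693 km/s.
Transfer-orbit speed at r₁ (v² = μ(2/r − 1/a)): v_p = √[μ(2/r₁ − 1/a_t)] = 43.886 km/s.
First burn Δv₁ = |v_p − v₁| = 9.193 km/s.
Circular speed at r₂: v₂ = √(μ/r₂) = 17.340 km/s.
Transfer-orbit speed at r₂: v_a = √[μ(2/r₂ − 1/a_t)] = 10.964 km/s.
Second burn Δv₂ = |v₂ − v_a| = 6.376 km/s.
Total Δv = Δv₁ + Δv₂ = 15.57 km/s.

Δv = 15600 m/s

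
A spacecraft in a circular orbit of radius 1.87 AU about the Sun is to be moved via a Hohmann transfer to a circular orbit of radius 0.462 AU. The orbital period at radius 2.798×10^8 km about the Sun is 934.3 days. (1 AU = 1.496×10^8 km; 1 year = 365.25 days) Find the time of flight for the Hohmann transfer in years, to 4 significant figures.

t = 0.6296 years

From Kepler's third law T² = 4π²r³/μ at r = 2.798×10^8 km, T = 934.3 days = 934.3 × 86400 s = 8.072352×10^7 s: μ = 4π²r³/T² = 1.32710×10^11 km³/s².
In km: r₁ = 1.87 × 1.496×10^8 = 2.79752×10^8 km; r₂ = 0.462 × 1.496×10^8 = 6.91152×10^7 km.
The Hohmann ellipse has a_t = (r₁ + r₂)/2 = 1.744336×10^8 km.
By Kepler's third law the transfer-orbit period is T = 2π√(a_t³/μ), so t = T/2 = 1.987×10^7 s.
Converting: 1.987×10^7 s ÷ 3.15576×10^7 s/year (365.25 × 86400) = 0.6296 years.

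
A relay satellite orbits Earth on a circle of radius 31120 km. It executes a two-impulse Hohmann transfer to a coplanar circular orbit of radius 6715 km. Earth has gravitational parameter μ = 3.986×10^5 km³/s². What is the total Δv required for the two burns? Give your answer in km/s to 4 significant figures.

Δv = 3.624 km/s

Semi-major axis of the transfer orbit: a_t = (31120 + 6715)/2 = 18917.5 km.
At r₁ the circular-orbit speed is v₁ = √(μ/r₁) = 3.579 km/s.
Transfer-orbit speed at r₁ (vis-viva): v_a = √[μ(2/r₁ − 1/a_t)] = 2.132 km/s.
First burn Δv₁ = |v_a − v₁| = 1.447 km/s.
At r₂, v₂ = √(μ/r₂) = 7.705 km/s.
Transfer-orbit speed at r₂: v_p = √[μ(2/r₂ − 1/a_t)] = 9.882 km/s.
Second burn Δv₂ = |v₂ − v_p| = 2.177 km/s.
Δv = Δv₁ + Δv₂ = 1.447 + 2.177 = 3.624 km/s.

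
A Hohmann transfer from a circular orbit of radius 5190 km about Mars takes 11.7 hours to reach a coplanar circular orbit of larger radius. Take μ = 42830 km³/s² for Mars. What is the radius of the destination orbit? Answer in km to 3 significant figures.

Transfer time t = 11.7 hours = 42120 s, and t = π√(a_t³/μ).
So a_t = (μ t²/π²)^(1/3) = (42830 × (42120)² / π²)^(1/3) = 19746 km.
Since a_t = (r₁ + r₂)/2, r₂ = 2a_t − r₁ = 2×19746 − 5190 = 34302 km.

r₂ = 34300 km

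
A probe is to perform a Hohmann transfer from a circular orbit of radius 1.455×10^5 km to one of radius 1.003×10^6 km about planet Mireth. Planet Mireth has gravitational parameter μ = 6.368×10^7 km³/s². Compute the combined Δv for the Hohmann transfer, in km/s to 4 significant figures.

Δv = 10.69 km/s

The Hohmann ellipse has a_t = (r₁ + r₂)/2 = 5.7425×10^5 km.
Circular speed at r₁: v₁ = √(μ/r₁) = √(6.368×10^7/1.455×10^5) = 20.920 km/s.
On the transfer ellipse at r₁, v² = μ(2/r − 1/a) gives v_p = √[μ(2/r₁ − 1/a_t)] = 27.648 km/s.
First burn Δv₁ = |v_p − v₁| = 6.7280 km/s.
Circular speed at r₂: v₂ = √(μ/r₂) = 7.9680 km/s.
Transfer-orbit speed at r₂: v_a = √[μ(2/r₂ − 1/a_t)] = 4.0108 km/s.
Second burn Δv₂ = |v₂ − v_a| = 3.9572 km/s.
Total Δv = Δv₁ + Δv₂ = 10.69 km/s.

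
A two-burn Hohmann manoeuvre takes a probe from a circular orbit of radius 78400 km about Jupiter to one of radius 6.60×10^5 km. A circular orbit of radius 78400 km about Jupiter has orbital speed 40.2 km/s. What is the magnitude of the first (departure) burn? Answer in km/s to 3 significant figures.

Δv₁ = 13.5 km/s

From the circular-orbit relation v² = μ/r at r = 78400 km: μ = v²r = (40.2)² × 78400 = 1.26698×10^8 km³/s².
The Hohmann ellipse has a_t = (r₁ + r₂)/2 = 3.692×10^5 km.
Circular speed at r = 78400 km: v_c = √(μ/r) = 40.20 km/s.
Vis-viva on the transfer ellipse at r = 78400 km gives v_t = √[μ(2/r − 1/a_t)] = 53.75 km/s.
Δv₁ = |v_t − v_c| = |53.75 − 40.20| = 13.55 km/s.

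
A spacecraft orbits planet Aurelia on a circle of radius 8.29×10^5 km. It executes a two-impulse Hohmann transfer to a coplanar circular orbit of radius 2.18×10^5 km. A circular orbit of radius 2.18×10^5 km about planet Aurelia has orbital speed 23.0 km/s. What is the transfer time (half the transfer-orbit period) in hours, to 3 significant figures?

From the circular-orbit relation v² = μ/r at r = 2.18×10^5 km: μ = v²r = (23.0)² × 2.18×10^5 = 1.15322×10^8 km³/s².
Transfer-ellipse semi-major axis a_t = (r₁ + r₂)/2 = (8.290×10^5 + 2.180×10^5)/2 = 5.235×10^5 km.
Half the transfer-orbit period gives t = π√(a_t³/μ) = 1.108×10^5 s.
Converting: 1.108×10^5 s ÷ 3600 s/hour = 30.8 hours.

t = 30.8 hours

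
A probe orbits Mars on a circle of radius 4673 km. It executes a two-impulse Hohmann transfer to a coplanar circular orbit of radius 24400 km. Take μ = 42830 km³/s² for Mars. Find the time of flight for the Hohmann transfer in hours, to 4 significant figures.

t = 7.390 hours

Transfer-ellipse semi-major axis a_t = (r₁ + r₂)/2 = (4673 + 24400)/2 = 14536.5 km.
Transfer time t = π√(a_t³/μ) = π√((14536.5)³ / 42830) = 26605 s.
Converting: 26605 s ÷ 3600 s/hour = 7.390 hours.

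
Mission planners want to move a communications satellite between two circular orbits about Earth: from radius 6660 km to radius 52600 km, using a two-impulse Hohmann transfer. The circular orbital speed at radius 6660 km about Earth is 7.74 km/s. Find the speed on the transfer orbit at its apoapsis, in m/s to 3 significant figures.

From the circular-orbit relation v² = μ/r at r = 6660 km: μ = v²r = (7.74)² × 6660 = 3.98985×10^5 km³/s².
The Hohmann ellipse has a_t = (r₁ + r₂)/2 = 29630 km.
At apoapsis, r = 52600 km.
From the vis-viva equation, v = √[μ(2/r − 1/a_t)] = 1.306 km/s.

v = 1310 m/s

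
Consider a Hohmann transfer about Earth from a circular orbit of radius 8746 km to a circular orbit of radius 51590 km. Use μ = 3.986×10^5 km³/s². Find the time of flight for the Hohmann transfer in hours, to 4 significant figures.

t = 7.243 hours

The Hohmann ellipse has a_t = (r₁ + r₂)/2 = 30168 km.
Half the transfer-orbit period gives t = π√(a_t³/μ) = 26074 s.
Converting: 26074 s ÷ 3600 s/hour = 7.243 hours.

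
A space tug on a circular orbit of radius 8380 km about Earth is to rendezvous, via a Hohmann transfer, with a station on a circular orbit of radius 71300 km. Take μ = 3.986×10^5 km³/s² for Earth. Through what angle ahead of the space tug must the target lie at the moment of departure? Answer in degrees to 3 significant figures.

Semi-major axis of the transfer orbit: a_t = (8380 + 71300)/2 = 39840 km.
The half-period of the transfer ellipse is t = π√(a_t³/μ) = 39569 s.
The target's mean motion on its circular orbit is ω₂ = √(μ/r₂³) = 3.3162×10^-5 rad/s.
Angle swept by the target during transfer: ω₂·t = 1.3122 rad = 75.18°.
The space tug traverses 180° on the transfer ellipse, so the target must lead by 180° − 75.18° = 105°.

φ = 105°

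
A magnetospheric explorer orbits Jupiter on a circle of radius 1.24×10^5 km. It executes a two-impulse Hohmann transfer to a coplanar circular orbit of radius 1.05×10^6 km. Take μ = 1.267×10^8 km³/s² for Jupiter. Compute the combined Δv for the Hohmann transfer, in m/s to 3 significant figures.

Δv = 16700 m/s

Semi-major axis of the transfer orbit: a_t = (1.240×10^5 + 1.050×10^6)/2 = 5.870×10^5 km.
Circular speed at r₁: v₁ = √(μ/r₁) = √(1.267×10^8/1.240×10^5) = 31.96520 km/s.
Transfer-orbit speed at r₁ (v² = μ(2/r − 1/a)): v_p = √[μ(2/r₁ − 1/a_t)] = 42.75167 km/s.
First burn Δv₁ = |v_p − v₁| = 10.786 km/s.
Circular speed at r₂: v₂ = √(μ/r₂) = 10.98484 km/s.
Transfer-orbit speed at r₂: v_a = √[μ(2/r₂ − 1/a_t)] = 5.048768 km/s.
Second burn Δv₂ = |v₂ − v_a| = 5.9361 km/s.
Δv = Δv₁ + Δv₂ = 10.786 + 5.9361 = 16.72 km/s.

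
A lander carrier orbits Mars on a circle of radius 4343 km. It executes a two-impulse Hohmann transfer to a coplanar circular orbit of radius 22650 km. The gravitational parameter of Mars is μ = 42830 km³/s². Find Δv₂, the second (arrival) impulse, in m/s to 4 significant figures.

Transfer-ellipse semi-major axis a_t = (r₁ + r₂)/2 = (4343 + 22650)/2 = 13496.5 km.
On the circular orbit at r = 22650 km, v_c = √(μ/r) = 1.37512 km/s.
Vis-viva on the transfer ellipse at r = 22650 km gives v_t = √[μ(2/r − 1/a_t)] = 0.780053 km/s.
Δv₂ = |v_t − v_c| = |0.780053 − 1.37512| = 0.5951 km/s.

Δv₂ = 595.1 m/s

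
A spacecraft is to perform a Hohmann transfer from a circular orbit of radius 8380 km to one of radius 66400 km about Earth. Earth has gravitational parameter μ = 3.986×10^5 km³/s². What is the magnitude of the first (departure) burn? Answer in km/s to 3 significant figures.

Δv₁ = 2.29 km/s

Semi-major axis of the transfer orbit: a_t = (8380 + 66400)/2 = 37390 km.
On the circular orbit at r = 8380 km, v_c = √(μ/r) = 6.897 km/s.
Transfer-orbit speed at the same r (vis-viva, a = a_t): v_t = √[μ(2/r − 1/a_t)] = 9.191 km/s.
Δv₁ = |v_t − v_c| = |9.191 − 6.897| = 2.294 km/s.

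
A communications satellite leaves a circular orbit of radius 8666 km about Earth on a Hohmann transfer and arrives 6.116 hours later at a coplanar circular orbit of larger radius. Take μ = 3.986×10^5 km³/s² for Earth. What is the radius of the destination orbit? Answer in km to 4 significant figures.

r₂ = 45240 km

Transfer time t = 6.116 hours = 22017.6 s, and t = π√(a_t³/μ).
So a_t = (μ t²/π²)^(1/3) = (3.986×10^5 × (22017.6)² / π²)^(1/3) = 26952 km.
Since a_t = (r₁ + r₂)/2, r₂ = 2a_t − r₁ = 2×26952 − 8666 = 45238 km.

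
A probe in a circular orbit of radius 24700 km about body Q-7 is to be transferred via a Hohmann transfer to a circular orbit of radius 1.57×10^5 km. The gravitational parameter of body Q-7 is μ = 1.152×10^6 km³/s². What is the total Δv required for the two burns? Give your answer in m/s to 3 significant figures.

Semi-major axis of the transfer orbit: a_t = (24700 + 1.570×10^5)/2 = 90850 km.
Circular speed at r₁: v₁ = √(μ/r₁) = √(1.152×10^6/24700) = 6.8293 km/s.
On the transfer ellipse at r₁, vis-viva equation gives v_p = √[μ(2/r₁ − 1/a_t)] = 8.9777 km/s.
First burn Δv₁ = |v_p − v₁| = 2.1484 km/s.
Circular speed at r₂: v₂ = √(μ/r₂) = 2.7088 km/s.
Transfer-orbit speed at r₂: v_a = √[μ(2/r₂ − 1/a_t)] = 1.4124 km/s.
Second burn Δv₂ = |v₂ − v_a| = 1.2964 km/s.
Δv = Δv₁ + Δv₂ = 2.1484 + 1.2964 = 3.445 km/s.

Δv = 3440 m/s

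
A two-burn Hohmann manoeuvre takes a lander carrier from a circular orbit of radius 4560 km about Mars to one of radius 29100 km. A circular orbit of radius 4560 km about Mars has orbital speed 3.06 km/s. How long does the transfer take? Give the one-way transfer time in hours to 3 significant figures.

t = 9.22 hours

From the circular-orbit relation v² = μ/r at r = 4560 km: μ = v²r = (3.06)² × 4560 = 42698.0 km³/s².
The Hohmann ellipse has a_t = (r₁ + r₂)/2 = 16830 km.
By Kepler's third law the transfer-orbit period is T = 2π√(a_t³/μ), so t = T/2 = 33190 s.
Converting: 33190 s ÷ 3600 s/hour = 9.22 hours.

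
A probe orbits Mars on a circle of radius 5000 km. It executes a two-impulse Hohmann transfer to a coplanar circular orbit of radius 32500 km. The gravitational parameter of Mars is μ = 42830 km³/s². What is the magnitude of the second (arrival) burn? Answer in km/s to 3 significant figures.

The Hohmann ellipse has a_t = (r₁ + r₂)/2 = 18750 km.
Circular speed at r = 32500 km: v_c = √(μ/r) = 1.148 km/s.
Transfer-orbit speed at the same r (vis-viva, a = a_t): v_t = √[μ(2/r − 1/a_t)] = 0.5928 km/s.
Δv₂ = |v_t − v_c| = |0.5928 − 1.148| = 0.5552 km/s.

Δv₂ = 0.555 km/s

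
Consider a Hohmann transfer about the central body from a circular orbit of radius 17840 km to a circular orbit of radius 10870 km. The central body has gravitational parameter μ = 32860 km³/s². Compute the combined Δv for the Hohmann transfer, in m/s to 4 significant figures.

Δv = 375.8 m/s

The Hohmann ellipse has a_t = (r₁ + r₂)/2 = 14355 km.
At r₁ the circular-orbit speed is v₁ = √(μ/r₁) = 1.3572 km/s.
Transfer-orbit speed at r₁ (vis-viva equation): v_a = √[μ(2/r₁ − 1/a_t)] = 1.1810 km/s.
First burn Δv₁ = |v_a − v₁| = 0.1762 km/s.
At r₂, v₂ = √(μ/r₂) = 1.7387 km/s.
Transfer-orbit speed at r₂: v_p = √[μ(2/r₂ − 1/a_t)] = 1.9383 km/s.
Second burn Δv₂ = |v₂ − v_p| = 0.1996 km/s.
Total Δv = Δv₁ + Δv₂ = 0.3758 km/s.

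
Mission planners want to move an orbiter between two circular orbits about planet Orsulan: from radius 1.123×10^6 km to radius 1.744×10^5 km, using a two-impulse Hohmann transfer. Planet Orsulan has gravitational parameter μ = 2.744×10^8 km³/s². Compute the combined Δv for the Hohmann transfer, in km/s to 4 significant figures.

Semi-major axis of the transfer orbit: a_t = (1.123×10^6 + 1.744×10^5)/2 = 6.487×10^5 km.
At r₁ the circular-orbit speed is v₁ = √(μ/r₁) = 15.632 km/s.
On the transfer ellipse at r₁, vis-viva gives v_a = √[μ(2/r₁ − 1/a_t)] = 8.1050 km/s.
First burn Δv₁ = |v_a − v₁| = 7.527 km/s.
Circular speed at r₂: v₂ = √(μ/r₂) = 39.67 km/s.
Transfer-orbit speed at r₂: v_p = √[μ(2/r₂ − 1/a_t)] = 52.19 km/s.
Second burn Δv₂ = |v₂ − v_p| = 12.52 km/s.
Total Δv = Δv₁ + Δv₂ = 20.05 km/s.

Δv = 20.05 km/s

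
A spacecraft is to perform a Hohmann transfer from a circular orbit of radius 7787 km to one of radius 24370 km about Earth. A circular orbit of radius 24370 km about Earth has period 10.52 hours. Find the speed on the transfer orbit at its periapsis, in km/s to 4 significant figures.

From Kepler's third law T² = 4π²r³/μ at r = 24370 km, T = 10.52 hours = 10.52 × 3600 s = 37872 s: μ = 4π²r³/T² = 3.98373×10^5 km³/s².
Semi-major axis of the transfer orbit: a_t = (7787 + 24370)/2 = 16078.5 km.
At periapsis, r = 7787 km.
Vis-viva: v = √[μ(2/r − 1/a_t)] = √[3.98373×10^5 × (2/7787 − 1/16078.5)] = 8.806 km/s.

v = 8.806 km/s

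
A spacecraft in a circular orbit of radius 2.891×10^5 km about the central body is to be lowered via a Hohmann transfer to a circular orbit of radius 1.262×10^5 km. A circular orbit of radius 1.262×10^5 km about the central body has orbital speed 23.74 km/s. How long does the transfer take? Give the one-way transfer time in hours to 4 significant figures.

From the circular-orbit relation v² = μ/r at r = 1.262×10^5 km: μ = v²r = (23.74)² × 1.262×10^5 = 7.11248×10^7 km³/s².
The Hohmann ellipse has a_t = (r₁ + r₂)/2 = 2.0765×10^5 km.
Transfer time t = π√(a_t³/μ) = π√((2.0765×10^5)³ / 7.11248×10^7) = 35248 s.
Converting: 35248 s ÷ 3600 s/hour = 9.791 hours.

t = 9.791 hours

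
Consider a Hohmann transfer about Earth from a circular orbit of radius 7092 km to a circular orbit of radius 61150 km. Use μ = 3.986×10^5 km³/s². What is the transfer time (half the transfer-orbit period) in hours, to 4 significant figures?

The Hohmann ellipse has a_t = (r₁ + r₂)/2 = 34121 km.
Half the transfer-orbit period gives t = π√(a_t³/μ) = 31363 s.
Converting: 31363 s ÷ 3600 s/hour = 8.712 hours.

t = 8.712 hours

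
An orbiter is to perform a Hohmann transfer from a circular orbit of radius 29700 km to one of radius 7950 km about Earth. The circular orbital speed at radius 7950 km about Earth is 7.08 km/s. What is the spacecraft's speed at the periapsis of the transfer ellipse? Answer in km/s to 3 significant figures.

From the circular-orbit relation v² = μ/r at r = 7950 km: μ = v²r = (7.08)² × 7950 = 3.98505×10^5 km³/s².
Transfer-ellipse semi-major axis a_t = (r₁ + r₂)/2 = (29700 + 7950)/2 = 18825 km.
The periapsis of the transfer ellipse is at r = 7950 km.
Vis-viva: v = √[μ(2/r − 1/a_t)] = √[3.98505×10^5 × (2/7950 − 1/18825)] = 8.893 km/s.

v = 8.89 km/s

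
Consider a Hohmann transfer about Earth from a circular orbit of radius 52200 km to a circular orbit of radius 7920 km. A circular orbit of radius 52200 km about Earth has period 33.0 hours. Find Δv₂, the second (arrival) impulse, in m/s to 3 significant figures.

From Kepler's third law T² = 4π²r³/μ at r = 52200 km, T = 33.0 hours = 33.0 × 3600 s = 1.188×10^5 s: μ = 4π²r³/T² = 3.97867×10^5 km³/s².
Transfer-ellipse semi-major axis a_t = (r₁ + r₂)/2 = (52200 + 7920)/2 = 30060 km.
On the circular orbit at r = 7920 km, v_c = √(μ/r) = 7.088 km/s.
Vis-viva on the transfer ellipse at r = 7920 km gives v_t = √[μ(2/r − 1/a_t)] = 9.340 km/s.
Δv₂ = |v_t − v_c| = |9.340 − 7.088| = 2.252 km/s.

Δv₂ = 2250 m/s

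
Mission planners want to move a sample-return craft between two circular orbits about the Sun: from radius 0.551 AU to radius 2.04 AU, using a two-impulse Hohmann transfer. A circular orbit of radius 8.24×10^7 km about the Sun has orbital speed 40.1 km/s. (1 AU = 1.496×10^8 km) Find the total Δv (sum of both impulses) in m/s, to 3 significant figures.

From the circular-orbit relation v² = μ/r at r = 8.24×10^7 km: μ = v²r = (40.1)² × 8.24×10^7 = 1.32500×10^11 km³/s².
In km: r₁ = 0.551 × 1.496×10^8 = 8.24296×10^7 km; r₂ = 2.04 × 1.496×10^8 = 3.05184×10^8 km.
The Hohmann ellipse has a_t = (r₁ + r₂)/2 = 1.938068×10^8 km.
Circular speed at r₁: v₁ = √(μ/r₁) = √(1.32500×10^11/8.24296×10^7) = 40.09 km/s.
On the transfer ellipse at r₁, v² = μ(2/r − 1/a) gives v_p = √[μ(2/r₁ − 1/a_t)] = 50.31 km/s.
First burn Δv₁ = |v_p − v₁| = 10.22 km/s.
At r₂, v₂ = √(μ/r₂) = 20.837 km/s.
Transfer-orbit speed at r₂: v_a = √[μ(2/r₂ − 1/a_t)] = 13.589 km/s.
Second burn Δv₂ = |v₂ − v_a| = 7.248 km/s.
Δv = Δv₁ + Δv₂ = 10.22 + 7.248 = 17.47 km/s.

Δv = 17500 m/s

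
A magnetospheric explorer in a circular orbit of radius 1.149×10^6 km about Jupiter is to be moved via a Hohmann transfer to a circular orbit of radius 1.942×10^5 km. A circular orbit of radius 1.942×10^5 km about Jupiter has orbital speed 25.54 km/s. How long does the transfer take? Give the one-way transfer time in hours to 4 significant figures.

From the circular-orbit relation v² = μ/r at r = 1.942×10^5 km: μ = v²r = (25.54)² × 1.942×10^5 = 1.26675×10^8 km³/s².
Semi-major axis of the transfer orbit: a_t = (1.149×10^6 + 1.942×10^5)/2 = 6.716×10^5 km.
Transfer time t = π√(a_t³/μ) = π√((6.716×10^5)³ / 1.26675×10^8) = 1.536×10^5 s.
Converting: 1.536×10^5 s ÷ 3600 s/hour = 42.67 hours.

t = 42.67 hours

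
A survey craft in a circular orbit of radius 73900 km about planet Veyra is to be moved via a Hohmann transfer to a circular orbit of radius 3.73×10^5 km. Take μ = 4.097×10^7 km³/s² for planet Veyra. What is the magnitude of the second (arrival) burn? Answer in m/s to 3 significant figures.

Δv₂ = 4450 m/s

Semi-major axis of the transfer orbit: a_t = (73900 + 3.730×10^5)/2 = 2.2345×10^5 km.
Circular speed at r = 3.730×10^5 km: v_c = √(μ/r) = 10.48 km/s.
Vis-viva on the transfer ellipse at r = 3.730×10^5 km gives v_t = √[μ(2/r − 1/a_t)] = 6.027 km/s.
Δv₂ = |v_t − v_c| = |6.027 − 10.48| = 4.453 km/s.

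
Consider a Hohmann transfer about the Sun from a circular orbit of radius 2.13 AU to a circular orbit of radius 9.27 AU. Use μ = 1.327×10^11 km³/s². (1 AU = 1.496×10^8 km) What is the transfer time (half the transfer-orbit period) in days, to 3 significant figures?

In km: r₁ = 2.13 × 1.496×10^8 = 3.18648×10^8 km; r₂ = 9.27 × 1.496×10^8 = 1.386792×10^9 km.
Semi-major axis of the transfer orbit: a_t = (3.18648×10^8 + 1.386792×10^9)/2 = 8.5272×10^8 km.
Half the transfer-orbit period gives t = π√(a_t³/μ) = 2.1475×10^8 s.
Converting: 2.1475×10^8 s ÷ 86400 s/day = 2490 days.

t = 2490 days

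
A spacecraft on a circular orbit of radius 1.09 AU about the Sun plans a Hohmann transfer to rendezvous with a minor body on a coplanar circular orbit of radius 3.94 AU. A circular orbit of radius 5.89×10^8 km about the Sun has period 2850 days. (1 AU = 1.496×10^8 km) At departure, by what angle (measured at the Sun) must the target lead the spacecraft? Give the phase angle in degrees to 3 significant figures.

From Kepler's third law T² = 4π²r³/μ at r = 5.89×10^8 km, T = 2850 days = 2850 × 86400 s = 2.4624×10^8 s: μ = 4π²r³/T² = 1.33042×10^11 km³/s².
In km: r₁ = 1.09 × 1.496×10^8 = 1.63064×10^8 km; r₂ = 3.94 × 1.496×10^8 = 5.89424×10^8 km.
Transfer-ellipse semi-major axis a_t = (r₁ + r₂)/2 = (1.63064×10^8 + 5.89424×10^8)/2 = 3.76244×10^8 km.
The half-period of the transfer ellipse is t = π√(a_t³/μ) = 6.2858×10^7 s.
The target's mean motion on its circular orbit is ω₂ = √(μ/r₂³) = 2.5489×10^-8 rad/s.
Angle swept by the target during transfer: ω₂·t = 1.6022 rad = 91.80°.
The spacecraft traverses 180° on the transfer ellipse, so the target must lead by 180° − 91.80° = 88.2°.

φ = 88.2°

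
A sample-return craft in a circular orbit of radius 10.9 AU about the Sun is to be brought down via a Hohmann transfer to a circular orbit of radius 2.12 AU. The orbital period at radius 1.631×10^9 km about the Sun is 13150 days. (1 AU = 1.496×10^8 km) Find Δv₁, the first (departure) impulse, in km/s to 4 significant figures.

Δv₁ = 3.873 km/s

From Kepler's third law T² = 4π²r³/μ at r = 1.631×10^9 km, T = 13150 days = 13150 × 86400 s = 1.13616×10^9 s: μ = 4π²r³/T² = 1.32691×10^11 km³/s².
In km: r₁ = 10.9 × 1.496×10^8 = 1.63064×10^9 km; r₂ = 2.12 × 1.496×10^8 = 3.17152×10^8 km.
The Hohmann ellipse has a_t = (r₁ + r₂)/2 = 9.73896×10^8 km.
Circular speed at r = 1.63064×10^9 km: v_c = √(μ/r) = 9.021 km/s.
Vis-viva on the transfer ellipse at r = 1.63064×10^9 km gives v_t = √[μ(2/r − 1/a_t)] = 5.148 km/s.
Δv₁ = |v_t − v_c| = |5.148 − 9.021| = 3.873 km/s.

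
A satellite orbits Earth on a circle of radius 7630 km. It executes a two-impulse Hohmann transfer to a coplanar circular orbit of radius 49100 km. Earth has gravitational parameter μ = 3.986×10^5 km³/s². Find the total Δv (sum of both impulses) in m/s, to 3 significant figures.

Transfer-ellipse semi-major axis a_t = (r₁ + r₂)/2 = (7630 + 49100)/2 = 28365 km.
At r₁ the circular-orbit speed is v₁ = √(μ/r₁) = 7.2278 km/s.
Transfer-orbit speed at r₁ (vis-viva equation): v_p = √[μ(2/r₁ − 1/a_t)] = 9.5095 km/s.
First burn Δv₁ = |v_p − v₁| = 2.282 km/s.
Circular speed at r₂: v₂ = √(μ/r₂) = 2.849 km/s.
Transfer-orbit speed at r₂: v_a = √[μ(2/r₂ − 1/a_t)] = 1.478 km/s.
Second burn Δv₂ = |v₂ − v_a| = 1.371 km/s.
Δv = Δv₁ + Δv₂ = 2.282 + 1.371 = 3.653 km/s.

Δv = 3650 m/s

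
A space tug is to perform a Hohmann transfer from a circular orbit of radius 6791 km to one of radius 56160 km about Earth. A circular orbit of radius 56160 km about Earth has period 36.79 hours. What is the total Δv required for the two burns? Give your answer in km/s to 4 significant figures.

Δv = 3.999 km/s

From Kepler's third law T² = 4π²r³/μ at r = 56160 km, T = 36.79 hours = 36.79 × 3600 s = 1.32444×10^5 s: μ = 4π²r³/T² = 3.98636×10^5 km³/s².
Semi-major axis of the transfer orbit: a_t = (6791 + 56160)/2 = 31475.5 km.
Circular speed at r₁: v₁ = √(μ/r₁) = √(3.98636×10^5/6791) = 7.6616 km/s.
Transfer-orbit speed at r₁ (vis-viva equation): v_p = √[μ(2/r₁ − 1/a_t)] = 10.234 km/s.
First burn Δv₁ = |v_p − v₁| = 2.572 km/s.
Circular speed at r₂: v₂ = √(μ/r₂) = 2.6642 km/s.
Transfer-orbit speed at r₂: v_a = √[μ(2/r₂ − 1/a_t)] = 1.2375 km/s.
Second burn Δv₂ = |v₂ − v_a| = 1.427 km/s.
Δv = Δv₁ + Δv₂ = 2.572 + 1.427 = 3.999 km/s.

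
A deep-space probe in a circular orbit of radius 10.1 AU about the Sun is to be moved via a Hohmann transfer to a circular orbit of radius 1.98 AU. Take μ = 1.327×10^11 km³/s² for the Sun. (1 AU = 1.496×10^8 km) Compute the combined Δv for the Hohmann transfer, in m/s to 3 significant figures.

Δv = 10200 m/s

In km: r₁ = 10.1 × 1.496×10^8 = 1.51096×10^9 km; r₂ = 1.98 × 1.496×10^8 = 2.96208×10^8 km.
Semi-major axis of the transfer orbit: a_t = (1.51096×10^9 + 2.96208×10^8)/2 = 9.03584×10^8 km.
At r₁ the circular-orbit speed is v₁ = √(μ/r₁) = 9.3715 km/s.
Transfer-orbit speed at r₁ (vis-viva equation): v_a = √[μ(2/r₁ − 1/a_t)] = 5.3657 km/s.
First burn Δv₁ = |v_a − v₁| = 4.006 km/s.
Circular speed at r₂: v₂ = √(μ/r₂) = 21.166 km/s.
Transfer-orbit speed at r₂: v_p = √[μ(2/r₂ − 1/a_t)] = 27.370 km/s.
Second burn Δv₂ = |v₂ − v_p| = 6.204 km/s.
Δv = Δv₁ + Δv₂ = 4.006 + 6.204 = 10.21 km/s.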